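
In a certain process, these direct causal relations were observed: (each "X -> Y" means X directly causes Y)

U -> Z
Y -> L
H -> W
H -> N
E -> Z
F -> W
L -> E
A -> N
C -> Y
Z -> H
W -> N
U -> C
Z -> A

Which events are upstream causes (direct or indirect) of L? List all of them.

Immediate cause of L: Y.
Further upstream: U, C.

C, U, Y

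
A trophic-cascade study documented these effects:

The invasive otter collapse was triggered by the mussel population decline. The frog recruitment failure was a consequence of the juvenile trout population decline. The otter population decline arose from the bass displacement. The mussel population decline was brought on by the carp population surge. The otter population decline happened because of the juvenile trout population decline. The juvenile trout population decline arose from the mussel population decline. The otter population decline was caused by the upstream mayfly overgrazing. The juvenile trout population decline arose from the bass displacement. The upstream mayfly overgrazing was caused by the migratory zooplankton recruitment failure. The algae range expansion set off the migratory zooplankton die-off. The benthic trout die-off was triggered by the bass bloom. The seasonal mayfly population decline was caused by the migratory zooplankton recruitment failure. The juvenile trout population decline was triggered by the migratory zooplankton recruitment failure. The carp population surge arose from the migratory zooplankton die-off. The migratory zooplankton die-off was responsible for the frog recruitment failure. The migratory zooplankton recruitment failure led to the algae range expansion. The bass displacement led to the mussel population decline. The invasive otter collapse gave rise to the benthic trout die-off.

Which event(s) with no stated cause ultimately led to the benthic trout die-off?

the bass bloom, the bass displacement, the migratory zooplankton recruitment failure

Tracing upstream from the benthic trout die-off: the benthic trout die-off ← the invasive otter collapse ← the mussel population decline ← the bass displacement.
A separate upstream branch: the benthic trout die-off ← the invasive otter collapse ← the mussel population decline ← the carp population surge ← the migratory zooplankton die-off ← the algae range expansion ← the migratory zooplankton recruitment failure.
A separate upstream branch: the benthic trout die-off ← the bass bloom.
Each of those chain origins has no stated cause.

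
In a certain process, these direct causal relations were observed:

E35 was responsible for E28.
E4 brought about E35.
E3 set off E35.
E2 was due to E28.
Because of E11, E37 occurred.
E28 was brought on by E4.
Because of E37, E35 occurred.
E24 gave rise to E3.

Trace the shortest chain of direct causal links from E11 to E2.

E11 → E37
E37 → E35
E35 → E28
E28 → E2
Length: 4 steps.

E11 → E37 → E35 → E28 → E2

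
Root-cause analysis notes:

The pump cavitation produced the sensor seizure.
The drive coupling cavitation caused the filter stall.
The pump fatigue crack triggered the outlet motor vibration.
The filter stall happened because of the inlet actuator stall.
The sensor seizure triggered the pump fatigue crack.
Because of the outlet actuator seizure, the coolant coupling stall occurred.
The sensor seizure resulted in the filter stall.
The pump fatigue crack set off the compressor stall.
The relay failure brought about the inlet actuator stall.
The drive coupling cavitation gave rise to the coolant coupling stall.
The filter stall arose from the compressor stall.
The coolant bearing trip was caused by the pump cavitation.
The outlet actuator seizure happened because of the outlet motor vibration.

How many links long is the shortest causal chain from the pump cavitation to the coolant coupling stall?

5

Shortest chain: the pump cavitation → the sensor seizure → the pump fatigue crack → the outlet motor vibration → the outlet actuator seizure → the coolant coupling stall.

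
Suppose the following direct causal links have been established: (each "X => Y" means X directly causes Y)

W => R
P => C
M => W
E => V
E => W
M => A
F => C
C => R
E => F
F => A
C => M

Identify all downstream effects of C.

A, M, R, W

Direct effects: M, R.
2 steps out: W, A.
Not reachable from it: E, V, F, P.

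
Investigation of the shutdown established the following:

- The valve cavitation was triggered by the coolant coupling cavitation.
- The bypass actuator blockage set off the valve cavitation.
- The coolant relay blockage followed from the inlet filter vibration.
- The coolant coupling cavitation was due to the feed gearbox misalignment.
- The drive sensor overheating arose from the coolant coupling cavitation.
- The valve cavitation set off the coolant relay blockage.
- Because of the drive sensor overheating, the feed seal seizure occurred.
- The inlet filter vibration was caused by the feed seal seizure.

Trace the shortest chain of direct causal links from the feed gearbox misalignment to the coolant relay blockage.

the feed gearbox misalignment → the coolant coupling cavitation
the coolant coupling cavitation → the valve cavitation
the valve cavitation → the coolant relay blockage
Length: 3 steps.

the feed gearbox misalignment → the coolant coupling cavitation → the valve cavitation → the coolant relay blockage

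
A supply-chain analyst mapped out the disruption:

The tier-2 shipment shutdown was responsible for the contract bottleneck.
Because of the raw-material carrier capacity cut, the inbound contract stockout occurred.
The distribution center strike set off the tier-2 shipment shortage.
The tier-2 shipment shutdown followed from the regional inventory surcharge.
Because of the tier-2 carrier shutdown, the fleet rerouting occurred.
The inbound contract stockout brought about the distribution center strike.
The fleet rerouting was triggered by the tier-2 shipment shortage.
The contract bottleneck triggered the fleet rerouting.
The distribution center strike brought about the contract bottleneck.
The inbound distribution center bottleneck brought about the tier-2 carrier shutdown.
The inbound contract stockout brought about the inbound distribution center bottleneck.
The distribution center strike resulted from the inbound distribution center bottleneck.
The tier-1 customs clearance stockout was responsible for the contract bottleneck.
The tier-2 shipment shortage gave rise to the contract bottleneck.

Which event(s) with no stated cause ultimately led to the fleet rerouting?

the raw-material carrier capacity cut, the regional inventory surcharge, the tier-1 customs clearance stockout

Tracing upstream from the fleet rerouting: the fleet rerouting ← the contract bottleneck ← the tier-1 customs clearance stockout.
A separate upstream branch: the fleet rerouting ← the contract bottleneck ← the tier-2 shipment shutdown ← the regional inventory surcharge.
A separate upstream branch: the fleet rerouting ← the tier-2 carrier shutdown ← the inbound distribution center bottleneck ← the inbound contract stockout ← the raw-material carrier capacity cut.
Each of those chain origins has no stated cause.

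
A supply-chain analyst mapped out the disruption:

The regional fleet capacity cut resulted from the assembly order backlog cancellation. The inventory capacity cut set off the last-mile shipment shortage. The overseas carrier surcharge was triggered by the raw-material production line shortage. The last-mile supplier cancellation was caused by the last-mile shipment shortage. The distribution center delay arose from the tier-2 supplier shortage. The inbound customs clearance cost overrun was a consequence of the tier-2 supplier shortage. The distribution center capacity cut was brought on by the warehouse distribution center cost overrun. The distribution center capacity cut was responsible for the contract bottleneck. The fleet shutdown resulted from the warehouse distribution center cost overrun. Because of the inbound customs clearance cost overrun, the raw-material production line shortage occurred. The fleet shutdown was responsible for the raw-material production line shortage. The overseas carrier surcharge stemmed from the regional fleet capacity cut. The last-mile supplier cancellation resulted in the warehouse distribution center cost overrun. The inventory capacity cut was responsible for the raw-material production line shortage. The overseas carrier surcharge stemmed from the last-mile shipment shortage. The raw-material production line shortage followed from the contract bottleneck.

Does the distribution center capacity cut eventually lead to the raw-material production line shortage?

There is a causal chain: the distribution center capacity cut → the contract bottleneck → the raw-material production line shortage.

Yes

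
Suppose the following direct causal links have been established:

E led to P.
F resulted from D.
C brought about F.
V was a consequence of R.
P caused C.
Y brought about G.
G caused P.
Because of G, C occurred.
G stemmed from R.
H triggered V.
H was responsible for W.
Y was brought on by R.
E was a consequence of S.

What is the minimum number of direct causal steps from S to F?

Shortest chain: S → E → P → C → F.

4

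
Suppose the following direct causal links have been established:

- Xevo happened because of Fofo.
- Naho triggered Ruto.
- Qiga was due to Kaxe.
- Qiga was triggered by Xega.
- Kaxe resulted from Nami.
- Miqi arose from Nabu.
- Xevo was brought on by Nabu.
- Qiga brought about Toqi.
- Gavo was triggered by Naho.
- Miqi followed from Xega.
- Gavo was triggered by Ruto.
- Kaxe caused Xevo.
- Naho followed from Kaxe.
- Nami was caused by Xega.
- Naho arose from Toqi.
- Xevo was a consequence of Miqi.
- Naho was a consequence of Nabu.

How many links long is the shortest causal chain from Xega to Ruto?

4

Shortest chain: Xega → Nami → Kaxe → Naho → Ruto.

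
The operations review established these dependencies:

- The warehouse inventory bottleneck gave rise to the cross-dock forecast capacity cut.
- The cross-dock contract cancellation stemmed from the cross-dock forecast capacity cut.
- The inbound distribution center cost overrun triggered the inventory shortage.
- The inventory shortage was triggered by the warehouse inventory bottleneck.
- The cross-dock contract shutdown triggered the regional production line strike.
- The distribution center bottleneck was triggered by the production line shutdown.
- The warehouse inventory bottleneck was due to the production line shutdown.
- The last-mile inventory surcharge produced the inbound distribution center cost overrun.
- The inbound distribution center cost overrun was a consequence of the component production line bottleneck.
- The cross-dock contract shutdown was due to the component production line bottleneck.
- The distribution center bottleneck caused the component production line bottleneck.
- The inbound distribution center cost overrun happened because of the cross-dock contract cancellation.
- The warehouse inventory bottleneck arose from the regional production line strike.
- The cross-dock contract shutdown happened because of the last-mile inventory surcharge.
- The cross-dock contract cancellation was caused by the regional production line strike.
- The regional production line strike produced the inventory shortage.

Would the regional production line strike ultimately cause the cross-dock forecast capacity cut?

There is a causal chain: the regional production line strike → the warehouse inventory bottleneck → the cross-dock forecast capacity cut.

Yes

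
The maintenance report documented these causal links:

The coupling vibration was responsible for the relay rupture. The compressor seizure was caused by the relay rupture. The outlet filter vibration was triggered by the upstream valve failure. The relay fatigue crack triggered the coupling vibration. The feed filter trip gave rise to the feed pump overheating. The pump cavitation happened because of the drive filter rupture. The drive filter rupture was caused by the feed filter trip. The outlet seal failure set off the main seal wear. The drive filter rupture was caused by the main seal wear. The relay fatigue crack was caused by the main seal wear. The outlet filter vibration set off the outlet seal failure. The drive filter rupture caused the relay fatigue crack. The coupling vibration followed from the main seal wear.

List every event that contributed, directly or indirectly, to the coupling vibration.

the drive filter rupture, the feed filter trip, the main seal wear, the outlet filter vibration, the outlet seal failure, the relay fatigue crack, the upstream valve failure

Immediate causes of the coupling vibration: the main seal wear, the relay fatigue crack.
Further upstream: the feed filter trip, the upstream valve failure, the outlet filter vibration, the outlet seal failure, the drive filter rupture.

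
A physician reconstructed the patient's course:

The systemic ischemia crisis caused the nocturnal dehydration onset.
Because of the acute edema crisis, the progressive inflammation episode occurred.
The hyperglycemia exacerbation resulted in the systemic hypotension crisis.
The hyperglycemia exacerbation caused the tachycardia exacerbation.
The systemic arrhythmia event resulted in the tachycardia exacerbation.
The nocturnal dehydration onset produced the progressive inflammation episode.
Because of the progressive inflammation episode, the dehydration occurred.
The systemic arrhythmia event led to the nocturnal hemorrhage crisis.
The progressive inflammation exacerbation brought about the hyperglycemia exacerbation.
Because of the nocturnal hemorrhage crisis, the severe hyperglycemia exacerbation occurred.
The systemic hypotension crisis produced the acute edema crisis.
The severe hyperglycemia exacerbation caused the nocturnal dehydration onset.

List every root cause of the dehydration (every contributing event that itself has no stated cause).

the progressive inflammation exacerbation, the systemic arrhythmia event, the systemic ischemia crisis

Tracing upstream from the dehydration: the dehydration ← the progressive inflammation episode ← the acute edema crisis ← the systemic hypotension crisis ← the hyperglycemia exacerbation ← the progressive inflammation exacerbation.
A separate upstream branch: the dehydration ← the progressive inflammation episode ← the nocturnal dehydration onset ← the severe hyperglycemia exacerbation ← the nocturnal hemorrhage crisis ← the systemic arrhythmia event.
A separate upstream branch: the dehydration ← the progressive inflammation episode ← the nocturnal dehydration onset ← the systemic ischemia crisis.
Each of those chain origins has no stated cause.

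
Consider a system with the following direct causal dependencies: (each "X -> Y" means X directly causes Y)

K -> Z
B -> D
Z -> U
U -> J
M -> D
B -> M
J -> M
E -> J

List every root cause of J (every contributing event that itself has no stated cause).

E, K

Tracing upstream from J: J ← E.
A separate upstream branch: J ← U ← Z ← K.
Each of those chain origins has no stated cause.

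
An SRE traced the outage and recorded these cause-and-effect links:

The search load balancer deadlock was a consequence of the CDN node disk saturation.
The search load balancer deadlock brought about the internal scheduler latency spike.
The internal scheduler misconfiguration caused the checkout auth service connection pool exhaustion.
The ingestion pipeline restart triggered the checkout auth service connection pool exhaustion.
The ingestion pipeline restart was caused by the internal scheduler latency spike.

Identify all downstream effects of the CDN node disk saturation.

the checkout auth service connection pool exhaustion, the ingestion pipeline restart, the internal scheduler latency spike, the search load balancer deadlock

Direct effects: the search load balancer deadlock.
2 steps out: the internal scheduler latency spike.
3 steps out: the ingestion pipeline restart.
4 steps out: the checkout auth service connection pool exhaustion.
Not reachable from it: the internal scheduler misconfiguration.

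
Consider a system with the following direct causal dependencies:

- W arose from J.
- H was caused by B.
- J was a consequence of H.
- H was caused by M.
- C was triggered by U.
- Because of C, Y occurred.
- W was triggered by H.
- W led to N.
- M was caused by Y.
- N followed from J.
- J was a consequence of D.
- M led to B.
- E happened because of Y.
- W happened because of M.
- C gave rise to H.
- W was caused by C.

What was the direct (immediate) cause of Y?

C

Upstream contributors include U, but only C feeds directly into Y.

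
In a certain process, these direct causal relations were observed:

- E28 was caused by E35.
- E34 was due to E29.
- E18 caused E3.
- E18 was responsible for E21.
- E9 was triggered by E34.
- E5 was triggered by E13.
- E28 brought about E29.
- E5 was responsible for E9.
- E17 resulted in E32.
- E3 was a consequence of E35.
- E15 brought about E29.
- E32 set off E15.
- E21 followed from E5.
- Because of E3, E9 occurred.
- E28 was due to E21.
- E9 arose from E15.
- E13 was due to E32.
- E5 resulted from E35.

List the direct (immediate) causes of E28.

E21, E35

Upstream contributors include E17, E32, E13, E5, E18, but only E21, E35 feed directly into E28.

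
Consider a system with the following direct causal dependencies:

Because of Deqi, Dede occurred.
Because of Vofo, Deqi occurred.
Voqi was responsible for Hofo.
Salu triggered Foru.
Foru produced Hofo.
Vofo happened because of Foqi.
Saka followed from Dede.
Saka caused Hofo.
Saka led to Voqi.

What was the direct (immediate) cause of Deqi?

Vofo

Upstream contributors include Foqi, but only Vofo feeds directly into Deqi.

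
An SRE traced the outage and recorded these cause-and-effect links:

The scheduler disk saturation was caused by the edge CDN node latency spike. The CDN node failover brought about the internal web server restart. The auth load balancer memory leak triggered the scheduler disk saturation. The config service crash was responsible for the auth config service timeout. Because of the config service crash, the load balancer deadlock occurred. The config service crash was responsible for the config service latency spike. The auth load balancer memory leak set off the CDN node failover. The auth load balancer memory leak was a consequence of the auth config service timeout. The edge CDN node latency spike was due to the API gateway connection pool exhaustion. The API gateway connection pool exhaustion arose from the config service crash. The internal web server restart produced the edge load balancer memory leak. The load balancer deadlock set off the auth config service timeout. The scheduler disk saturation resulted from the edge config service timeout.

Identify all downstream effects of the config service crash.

Direct effects: the load balancer deadlock, the auth config service timeout, the API gateway connection pool exhaustion, the config service latency spike.
2 steps out: the auth load balancer memory leak, the edge CDN node latency spike.
3 steps out: the CDN node failover, the scheduler disk saturation.
4 steps out: the internal web server restart.
5 steps out: the edge load balancer memory leak.
Not reachable from it: the edge config service timeout.

the API gateway connection pool exhaustion, the CDN node failover, the auth config service timeout, the auth load balancer memory leak, the config service latency spike, the edge CDN node latency spike, the edge load balancer memory leak, the internal web server restart, the load balancer deadlock, the scheduler disk saturation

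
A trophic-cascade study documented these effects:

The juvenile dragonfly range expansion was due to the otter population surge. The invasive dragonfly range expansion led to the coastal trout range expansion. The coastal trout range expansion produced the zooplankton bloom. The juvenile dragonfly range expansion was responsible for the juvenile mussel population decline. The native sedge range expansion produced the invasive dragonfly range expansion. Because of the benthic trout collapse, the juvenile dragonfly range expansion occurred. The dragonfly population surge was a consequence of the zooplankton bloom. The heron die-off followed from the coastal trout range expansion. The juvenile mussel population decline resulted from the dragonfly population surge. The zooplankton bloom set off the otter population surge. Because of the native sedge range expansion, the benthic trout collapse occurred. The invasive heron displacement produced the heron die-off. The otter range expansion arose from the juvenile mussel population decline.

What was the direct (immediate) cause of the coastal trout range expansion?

the invasive dragonfly range expansion

Upstream contributors include the native sedge range expansion, but only the invasive dragonfly range expansion feeds directly into the coastal trout range expansion.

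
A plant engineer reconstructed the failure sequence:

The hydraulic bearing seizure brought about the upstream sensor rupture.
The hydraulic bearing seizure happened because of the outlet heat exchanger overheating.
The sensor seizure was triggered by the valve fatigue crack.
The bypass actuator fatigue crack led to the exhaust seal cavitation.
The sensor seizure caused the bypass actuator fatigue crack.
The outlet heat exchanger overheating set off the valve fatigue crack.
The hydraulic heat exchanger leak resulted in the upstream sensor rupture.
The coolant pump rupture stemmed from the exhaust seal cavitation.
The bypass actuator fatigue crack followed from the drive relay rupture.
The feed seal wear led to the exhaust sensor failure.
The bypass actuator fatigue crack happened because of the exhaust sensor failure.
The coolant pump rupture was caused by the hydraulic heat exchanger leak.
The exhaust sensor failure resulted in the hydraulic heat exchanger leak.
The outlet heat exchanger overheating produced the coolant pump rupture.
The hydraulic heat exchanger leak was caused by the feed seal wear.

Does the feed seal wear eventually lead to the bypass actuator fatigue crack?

Yes

There is a causal chain: the feed seal wear → the exhaust sensor failure → the bypass actuator fatigue crack.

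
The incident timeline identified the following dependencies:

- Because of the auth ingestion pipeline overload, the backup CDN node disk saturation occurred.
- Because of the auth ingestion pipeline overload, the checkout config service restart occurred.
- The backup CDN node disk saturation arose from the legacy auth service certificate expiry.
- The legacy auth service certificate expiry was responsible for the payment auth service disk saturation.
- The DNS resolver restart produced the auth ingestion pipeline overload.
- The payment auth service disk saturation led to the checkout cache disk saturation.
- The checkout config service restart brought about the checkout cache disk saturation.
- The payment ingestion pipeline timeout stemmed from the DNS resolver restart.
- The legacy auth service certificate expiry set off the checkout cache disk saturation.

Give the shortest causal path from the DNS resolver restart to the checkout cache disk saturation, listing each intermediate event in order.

the DNS resolver restart → the auth ingestion pipeline overload
the auth ingestion pipeline overload → the checkout config service restart
the checkout config service restart → the checkout cache disk saturation
Length: 3 steps.

the DNS resolver restart → the auth ingestion pipeline overload → the checkout config service restart → the checkout cache disk saturation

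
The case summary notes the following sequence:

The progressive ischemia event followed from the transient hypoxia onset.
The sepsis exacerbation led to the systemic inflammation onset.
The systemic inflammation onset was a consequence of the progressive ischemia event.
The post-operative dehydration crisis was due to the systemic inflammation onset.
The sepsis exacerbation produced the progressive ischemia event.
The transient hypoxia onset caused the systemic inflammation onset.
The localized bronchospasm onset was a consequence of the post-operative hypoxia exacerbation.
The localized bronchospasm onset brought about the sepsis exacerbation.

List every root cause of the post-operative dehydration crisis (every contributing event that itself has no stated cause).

Tracing upstream from the post-operative dehydration crisis: the post-operative dehydration crisis ← the systemic inflammation onset ← the sepsis exacerbation ← the localized bronchospasm onset ← the post-operative hypoxia exacerbation.
A separate upstream branch: the post-operative dehydration crisis ← the systemic inflammation onset ← the transient hypoxia onset.
Each of those chain origins has no stated cause.

the post-operative hypoxia exacerbation, the transient hypoxia onset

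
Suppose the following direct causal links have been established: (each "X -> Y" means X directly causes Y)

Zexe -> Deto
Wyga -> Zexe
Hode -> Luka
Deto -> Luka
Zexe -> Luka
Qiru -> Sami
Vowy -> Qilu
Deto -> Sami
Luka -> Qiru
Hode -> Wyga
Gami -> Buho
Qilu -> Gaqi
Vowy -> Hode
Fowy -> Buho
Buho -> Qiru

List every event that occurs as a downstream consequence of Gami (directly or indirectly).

Direct effects: Buho.
2 steps out: Qiru.
3 steps out: Sami.
Not reachable from it: Vowy, Qilu, Gaqi, Hode, Wyga, Zexe, Fowy, Deto, Luka.

Buho, Qiru, Sami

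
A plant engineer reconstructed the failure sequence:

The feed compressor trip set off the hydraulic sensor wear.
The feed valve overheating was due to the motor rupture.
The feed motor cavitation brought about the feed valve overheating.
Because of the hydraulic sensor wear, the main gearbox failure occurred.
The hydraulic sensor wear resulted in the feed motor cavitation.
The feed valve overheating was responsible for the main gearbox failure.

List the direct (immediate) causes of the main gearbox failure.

Upstream contributors include the feed compressor trip, the feed motor cavitation, the motor rupture, but only the feed valve overheating, the hydraulic sensor wear feed directly into the main gearbox failure.

the feed valve overheating, the hydraulic sensor wear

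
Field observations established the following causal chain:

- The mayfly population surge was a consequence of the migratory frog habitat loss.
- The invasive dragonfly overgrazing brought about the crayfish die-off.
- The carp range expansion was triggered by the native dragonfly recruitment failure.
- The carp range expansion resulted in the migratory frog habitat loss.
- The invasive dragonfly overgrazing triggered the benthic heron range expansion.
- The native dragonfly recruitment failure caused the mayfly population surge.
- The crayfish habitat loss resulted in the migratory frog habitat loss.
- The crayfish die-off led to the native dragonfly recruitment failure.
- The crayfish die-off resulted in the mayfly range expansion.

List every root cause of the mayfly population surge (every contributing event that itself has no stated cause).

the crayfish habitat loss, the invasive dragonfly overgrazing

Tracing upstream from the mayfly population surge: the mayfly population surge ← the native dragonfly recruitment failure ← the crayfish die-off ← the invasive dragonfly overgrazing.
A separate upstream branch: the mayfly population surge ← the migratory frog habitat loss ← the crayfish habitat loss.
Each of those chain origins has no stated cause.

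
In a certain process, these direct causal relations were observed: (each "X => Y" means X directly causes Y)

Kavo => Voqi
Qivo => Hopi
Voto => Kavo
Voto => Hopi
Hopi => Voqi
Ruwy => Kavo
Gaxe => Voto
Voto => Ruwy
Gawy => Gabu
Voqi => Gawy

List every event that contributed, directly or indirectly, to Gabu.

Gawy, Gaxe, Hopi, Kavo, Qivo, Ruwy, Voqi, Voto

Immediate cause of Gabu: Gawy.
Further upstream: Gaxe, Voto, Ruwy, Kavo, Hopi, Voqi, Qivo.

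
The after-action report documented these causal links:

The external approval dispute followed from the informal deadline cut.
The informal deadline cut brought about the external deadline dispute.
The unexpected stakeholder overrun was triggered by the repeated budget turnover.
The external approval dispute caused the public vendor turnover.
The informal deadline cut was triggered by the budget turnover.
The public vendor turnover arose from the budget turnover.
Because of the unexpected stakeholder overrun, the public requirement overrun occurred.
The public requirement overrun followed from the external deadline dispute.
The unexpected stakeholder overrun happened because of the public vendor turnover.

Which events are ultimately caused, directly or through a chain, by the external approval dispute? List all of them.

Direct effects: the public vendor turnover.
2 steps out: the unexpected stakeholder overrun.
3 steps out: the public requirement overrun.
Not reachable from it: the budget turnover, the informal deadline cut, the external deadline dispute, the repeated budget turnover.

the public requirement overrun, the public vendor turnover, the unexpected stakeholder overrun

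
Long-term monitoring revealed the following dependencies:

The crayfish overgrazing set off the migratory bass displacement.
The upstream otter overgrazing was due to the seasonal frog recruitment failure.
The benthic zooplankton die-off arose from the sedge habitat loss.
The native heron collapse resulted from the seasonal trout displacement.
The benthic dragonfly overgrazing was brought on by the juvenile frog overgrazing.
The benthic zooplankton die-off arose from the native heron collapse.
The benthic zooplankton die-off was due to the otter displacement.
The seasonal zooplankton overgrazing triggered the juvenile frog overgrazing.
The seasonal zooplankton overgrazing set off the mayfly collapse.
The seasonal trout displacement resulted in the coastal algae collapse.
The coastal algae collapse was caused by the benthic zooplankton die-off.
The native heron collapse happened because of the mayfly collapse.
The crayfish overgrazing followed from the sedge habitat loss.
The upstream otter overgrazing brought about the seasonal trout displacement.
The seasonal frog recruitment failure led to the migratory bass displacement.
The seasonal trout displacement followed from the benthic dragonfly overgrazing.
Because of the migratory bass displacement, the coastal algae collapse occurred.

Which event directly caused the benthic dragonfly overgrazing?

the juvenile frog overgrazing

Upstream contributors include the seasonal zooplankton overgrazing, but only the juvenile frog overgrazing feeds directly into the benthic dragonfly overgrazing.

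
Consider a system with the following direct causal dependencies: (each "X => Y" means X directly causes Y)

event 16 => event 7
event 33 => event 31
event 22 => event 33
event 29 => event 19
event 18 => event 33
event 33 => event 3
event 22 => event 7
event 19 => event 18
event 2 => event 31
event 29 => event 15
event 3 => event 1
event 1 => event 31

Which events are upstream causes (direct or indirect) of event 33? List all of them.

Immediate causes of event 33: event 18, event 22.
Further upstream: event 29, event 19.

event 18, event 19, event 22, event 29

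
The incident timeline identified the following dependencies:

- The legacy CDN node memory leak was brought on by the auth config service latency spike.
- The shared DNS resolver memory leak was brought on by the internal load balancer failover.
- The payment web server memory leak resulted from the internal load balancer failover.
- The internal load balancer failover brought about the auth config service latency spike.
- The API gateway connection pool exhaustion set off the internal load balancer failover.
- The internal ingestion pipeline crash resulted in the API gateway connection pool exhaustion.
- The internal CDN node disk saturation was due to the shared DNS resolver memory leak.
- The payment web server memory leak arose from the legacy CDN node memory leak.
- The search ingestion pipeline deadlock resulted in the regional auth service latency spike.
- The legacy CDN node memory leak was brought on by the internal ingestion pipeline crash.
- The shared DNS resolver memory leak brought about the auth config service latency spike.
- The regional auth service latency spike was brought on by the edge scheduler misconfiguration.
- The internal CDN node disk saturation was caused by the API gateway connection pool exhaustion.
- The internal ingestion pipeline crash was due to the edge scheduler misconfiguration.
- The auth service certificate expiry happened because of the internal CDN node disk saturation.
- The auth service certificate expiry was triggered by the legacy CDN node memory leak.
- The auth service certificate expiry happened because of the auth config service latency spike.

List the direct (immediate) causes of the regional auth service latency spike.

the edge scheduler misconfiguration, the search ingestion pipeline deadlock → the regional auth service latency spike with nothing further upstream stated.

the edge scheduler misconfiguration, the search ingestion pipeline deadlock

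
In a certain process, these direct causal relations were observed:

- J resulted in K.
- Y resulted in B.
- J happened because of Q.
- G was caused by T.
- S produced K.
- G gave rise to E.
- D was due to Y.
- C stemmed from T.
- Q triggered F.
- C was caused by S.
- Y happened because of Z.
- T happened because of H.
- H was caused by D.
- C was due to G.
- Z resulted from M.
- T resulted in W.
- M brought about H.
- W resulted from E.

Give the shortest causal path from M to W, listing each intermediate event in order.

M → H → T → W

M → H
H → T
T → W
Length: 3 steps.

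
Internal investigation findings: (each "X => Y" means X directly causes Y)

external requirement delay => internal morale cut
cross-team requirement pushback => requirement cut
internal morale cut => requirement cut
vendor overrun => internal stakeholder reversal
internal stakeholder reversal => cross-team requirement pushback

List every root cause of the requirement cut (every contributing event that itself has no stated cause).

Tracing upstream from the requirement cut: the requirement cut ← the cross-team requirement pushback ← the internal stakeholder reversal ← the vendor overrun.
A separate upstream branch: the requirement cut ← the internal morale cut ← the external requirement delay.
Each of those chain origins has no stated cause.

the external requirement delay, the vendor overrun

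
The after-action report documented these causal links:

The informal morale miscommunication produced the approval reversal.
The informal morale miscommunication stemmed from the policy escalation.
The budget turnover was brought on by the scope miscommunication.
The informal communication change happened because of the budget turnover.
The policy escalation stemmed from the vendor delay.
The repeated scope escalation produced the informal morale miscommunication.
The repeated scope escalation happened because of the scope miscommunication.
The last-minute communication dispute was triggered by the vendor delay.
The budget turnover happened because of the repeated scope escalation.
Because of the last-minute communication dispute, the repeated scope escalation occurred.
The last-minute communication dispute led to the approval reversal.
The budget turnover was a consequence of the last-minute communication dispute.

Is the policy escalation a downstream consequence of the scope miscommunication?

No

The scope miscommunication leads to the repeated scope escalation, the budget turnover, the informal communication change, the informal morale miscommunication, the approval reversal; the policy escalation is not among them.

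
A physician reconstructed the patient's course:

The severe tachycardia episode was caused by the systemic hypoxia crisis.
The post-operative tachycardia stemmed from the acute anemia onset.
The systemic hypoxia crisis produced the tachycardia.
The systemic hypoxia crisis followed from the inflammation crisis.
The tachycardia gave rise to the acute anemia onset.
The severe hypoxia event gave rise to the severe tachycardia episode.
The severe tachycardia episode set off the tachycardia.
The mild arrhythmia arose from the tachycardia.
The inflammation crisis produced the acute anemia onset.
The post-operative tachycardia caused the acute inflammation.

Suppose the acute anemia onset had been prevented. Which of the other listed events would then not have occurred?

Downstream of the acute anemia onset: the post-operative tachycardia, the acute inflammation.

the acute inflammation, the post-operative tachycardia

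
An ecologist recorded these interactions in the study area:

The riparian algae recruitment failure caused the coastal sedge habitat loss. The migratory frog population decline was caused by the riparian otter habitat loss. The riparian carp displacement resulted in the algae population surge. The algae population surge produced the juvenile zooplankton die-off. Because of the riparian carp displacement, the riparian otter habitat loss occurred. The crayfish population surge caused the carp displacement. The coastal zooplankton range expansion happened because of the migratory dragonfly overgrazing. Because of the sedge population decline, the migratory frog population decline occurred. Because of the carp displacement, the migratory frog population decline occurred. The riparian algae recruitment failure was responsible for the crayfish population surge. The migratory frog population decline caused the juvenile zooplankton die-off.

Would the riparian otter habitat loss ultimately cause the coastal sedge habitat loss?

The riparian otter habitat loss leads to the migratory frog population decline, the juvenile zooplankton die-off; the coastal sedge habitat loss is not among them.

No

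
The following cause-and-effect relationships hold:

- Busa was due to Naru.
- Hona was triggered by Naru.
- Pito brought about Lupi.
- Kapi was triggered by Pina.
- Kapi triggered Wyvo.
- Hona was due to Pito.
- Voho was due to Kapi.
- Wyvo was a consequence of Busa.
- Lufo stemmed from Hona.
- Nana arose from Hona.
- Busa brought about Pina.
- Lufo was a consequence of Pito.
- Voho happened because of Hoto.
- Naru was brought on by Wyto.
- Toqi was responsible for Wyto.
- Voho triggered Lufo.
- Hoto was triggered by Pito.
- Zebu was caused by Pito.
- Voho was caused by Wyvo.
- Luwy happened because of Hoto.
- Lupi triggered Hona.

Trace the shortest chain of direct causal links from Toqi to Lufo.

Toqi → Wyto → Naru → Hona → Lufo

Toqi → Wyto
Wyto → Naru
Naru → Hona
Hona → Lufo
Length: 4 steps.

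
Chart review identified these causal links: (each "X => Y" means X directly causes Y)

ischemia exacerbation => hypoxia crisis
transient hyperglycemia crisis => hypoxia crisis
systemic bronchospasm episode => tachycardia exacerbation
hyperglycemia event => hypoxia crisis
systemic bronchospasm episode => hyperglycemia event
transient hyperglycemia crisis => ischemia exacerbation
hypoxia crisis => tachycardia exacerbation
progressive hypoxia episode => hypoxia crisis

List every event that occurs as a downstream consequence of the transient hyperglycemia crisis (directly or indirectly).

Direct effects: the ischemia exacerbation, the hypoxia crisis.
2 steps out: the tachycardia exacerbation.
Not reachable from it: the systemic bronchospasm episode, the hyperglycemia event, the progressive hypoxia episode.

the hypoxia crisis, the ischemia exacerbation, the tachycardia exacerbation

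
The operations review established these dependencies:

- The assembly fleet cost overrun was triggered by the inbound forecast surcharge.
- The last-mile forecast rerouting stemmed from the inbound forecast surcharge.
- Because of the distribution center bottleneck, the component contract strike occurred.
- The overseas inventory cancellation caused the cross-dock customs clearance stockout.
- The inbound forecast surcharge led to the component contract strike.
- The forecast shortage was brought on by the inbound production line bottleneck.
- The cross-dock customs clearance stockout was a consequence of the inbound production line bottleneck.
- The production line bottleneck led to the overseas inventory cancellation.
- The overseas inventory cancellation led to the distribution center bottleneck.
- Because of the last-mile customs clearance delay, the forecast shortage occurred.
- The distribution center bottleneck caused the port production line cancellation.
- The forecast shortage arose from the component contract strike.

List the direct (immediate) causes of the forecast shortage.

the component contract strike, the inbound production line bottleneck, the last-mile customs clearance delay

Upstream contributors include the inbound forecast surcharge, the production line bottleneck, the overseas inventory cancellation, the distribution center bottleneck, but only the component contract strike, the inbound production line bottleneck, the last-mile customs clearance delay feed directly into the forecast shortage.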